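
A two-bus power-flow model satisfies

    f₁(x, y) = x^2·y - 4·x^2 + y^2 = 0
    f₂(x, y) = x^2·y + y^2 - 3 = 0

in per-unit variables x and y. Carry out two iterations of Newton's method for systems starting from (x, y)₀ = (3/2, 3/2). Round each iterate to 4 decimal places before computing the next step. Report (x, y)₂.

At (3/2, 3/2): F = (-3.3750, 2.6250).
Jacobian J = [[2·x·y - 8·x, x^2 + 2·y], [2·x·y, x^2 + 2·y]].
At the point, J = [[-7.5000, 5.2500], [4.5000, 5.2500]] (det J = -63.0000).
Solving J·Δ = −F gives Δ = (-0.5000, -0.0714).
Then the next iterate is (x, y)₁ = (1.0000, 1.4286).
Round to (1.0000, 1.4286) and repeat: F = (-0.530502, 0.469498), J = [[-5.1428, 3.8572], [2.8572, 3.8572]].
Δ = (-0.1250, -0.0291), so (x, y)₂ = (0.8750, 1.3995).

(0.8750, 1.3995)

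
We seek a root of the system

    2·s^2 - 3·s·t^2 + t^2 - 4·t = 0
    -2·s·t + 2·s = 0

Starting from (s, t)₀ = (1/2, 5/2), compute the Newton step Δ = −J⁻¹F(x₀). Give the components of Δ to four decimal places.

(1.0455, -4.6364)

At (1/2, 5/2): F = (-12.6250, -1.5000).
Jacobian J = [[4·s - 3·t^2, -6·s·t + 2·t - 4], [-2·t + 2, -2·s]].
At the point, J = [[-16.7500, -6.5000], [-3.0000, -1.0000]] (det J = -2.7500).
Solving J·Δ = −F gives Δ = (1.0455, -4.6364).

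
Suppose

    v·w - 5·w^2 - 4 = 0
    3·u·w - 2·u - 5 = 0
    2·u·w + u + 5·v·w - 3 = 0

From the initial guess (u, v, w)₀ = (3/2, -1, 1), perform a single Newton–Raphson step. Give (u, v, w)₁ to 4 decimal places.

(11.4937, -6.8734, -0.4430)

At (3/2, -1, 1): F = (-10.0000, -3.5000, -3.5000).
Jacobian J = [[0, w, v - 10·w], [3·w - 2, 0, 3·u], [2·w + 1, 5·w, 2·u + 5·v]].
At the point, J = [[0.0000, 1.0000, -11.0000], [1.0000, 0.0000, 4.5000], [3.0000, 5.0000, -2.0000]] (det J = -39.5000).
Solving J·Δ = −F gives Δ = (9.9937, -5.8734, -1.4430).
Then the next iterate is (u, v, w)₁ = (11.4937, -6.8734, -0.4430).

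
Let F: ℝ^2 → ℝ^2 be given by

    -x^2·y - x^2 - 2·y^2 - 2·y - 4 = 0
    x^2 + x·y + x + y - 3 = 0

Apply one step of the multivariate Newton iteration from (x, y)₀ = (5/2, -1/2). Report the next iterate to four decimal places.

At (5/2, -1/2): F = (-6.6250, 4.0000).
Jacobian J = [[-2·x·y - 2·x, -x^2 - 4·y - 2], [2·x + y + 1, x + 1]].
At the point, J = [[-2.5000, -6.2500], [5.5000, 3.5000]] (det J = 25.6250).
Solving J·Δ = −F gives Δ = (-0.0707, -1.0317).
Then the next iterate is (x, y)₁ = (2.4293, -1.5317).

(2.4293, -1.5317)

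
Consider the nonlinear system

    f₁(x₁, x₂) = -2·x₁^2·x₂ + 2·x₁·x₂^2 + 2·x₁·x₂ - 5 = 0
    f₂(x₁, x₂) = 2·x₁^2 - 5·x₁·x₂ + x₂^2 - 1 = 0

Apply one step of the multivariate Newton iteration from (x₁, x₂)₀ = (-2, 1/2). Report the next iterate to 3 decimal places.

(-1.405, -0.045)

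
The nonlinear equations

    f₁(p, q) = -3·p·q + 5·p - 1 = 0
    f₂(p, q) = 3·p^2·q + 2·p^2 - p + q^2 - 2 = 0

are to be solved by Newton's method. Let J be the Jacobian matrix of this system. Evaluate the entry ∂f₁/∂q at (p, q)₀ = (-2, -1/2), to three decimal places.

6.000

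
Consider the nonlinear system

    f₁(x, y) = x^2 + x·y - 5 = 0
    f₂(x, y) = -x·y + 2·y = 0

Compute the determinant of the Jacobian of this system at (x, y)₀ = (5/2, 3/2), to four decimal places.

J = [[2·x + y, x], [-y, -x + 2]].
At the point, J = [[6.5000, 2.5000], [-1.5000, -0.5000]].
det J = 0.5000.

0.5000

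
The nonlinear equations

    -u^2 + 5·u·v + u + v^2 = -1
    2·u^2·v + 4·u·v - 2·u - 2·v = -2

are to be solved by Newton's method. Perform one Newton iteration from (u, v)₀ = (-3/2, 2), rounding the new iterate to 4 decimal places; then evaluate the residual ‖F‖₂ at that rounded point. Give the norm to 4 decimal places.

3.2872

At (-3/2, 2): F = (-13.7500, -2.0000).
Jacobian J = [[-2·u + 5·v + 1, 5·u + 2·v], [4·u·v + 4·v - 2, 2·u^2 + 4·u - 2]].
At the point, J = [[14.0000, -3.5000], [-6.0000, -3.5000]] (det J = -70.0000).
Solving J·Δ = −F gives Δ = (0.5875, -1.5786).
Then the next iterate is (u, v)₁ = (-0.9125, 0.4214).
Re-evaluating at (-0.9125, 0.4214): F = (-2.490216, 2.145853), so ‖F‖₂ = 3.2872.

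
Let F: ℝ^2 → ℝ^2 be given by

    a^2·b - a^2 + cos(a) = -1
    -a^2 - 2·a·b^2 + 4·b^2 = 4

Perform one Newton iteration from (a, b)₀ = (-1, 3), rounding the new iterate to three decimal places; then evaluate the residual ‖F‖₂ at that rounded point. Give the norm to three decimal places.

13.618

At (-1, 3): F = (3.54030, 49.000).
Jacobian J = [[2·a·b - 2·a - sin(a), a^2], [-2·a - 2·b^2, -4·a·b + 8·b]].
At the point, J = [[-3.15853, 1.000], [-16.000, 36.000]] (det J = -97.70704).
Solving J·Δ = −F gives Δ = (0.803, -1.004).
Then the next iterate is (a, b)₁ = (-0.197, 1.996).
Re-evaluating at (-0.197, 1.996): F = (2.01931, 13.46696), so ‖F‖₂ = 13.618.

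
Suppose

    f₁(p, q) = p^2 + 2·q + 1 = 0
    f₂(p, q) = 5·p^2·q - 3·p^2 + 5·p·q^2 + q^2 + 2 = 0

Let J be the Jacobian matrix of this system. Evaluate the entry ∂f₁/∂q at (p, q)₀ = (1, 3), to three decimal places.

2.000

∂f₁/∂q = 2.
At (1, 3) this is 2.000.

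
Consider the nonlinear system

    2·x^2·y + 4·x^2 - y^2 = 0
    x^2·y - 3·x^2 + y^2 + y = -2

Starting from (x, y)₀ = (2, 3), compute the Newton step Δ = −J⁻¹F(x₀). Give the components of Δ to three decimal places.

At (2, 3): F = (31.000, 14.000).
Jacobian J = [[4·x·y + 8·x, 2·x^2 - 2·y], [2·x·y - 6·x, x^2 + 2·y + 1]].
At the point, J = [[40.000, 2.000], [0.000, 11.000]] (det J = 440.000).
Solving J·Δ = −F gives Δ = (-0.711, -1.273).

(-0.711, -1.273)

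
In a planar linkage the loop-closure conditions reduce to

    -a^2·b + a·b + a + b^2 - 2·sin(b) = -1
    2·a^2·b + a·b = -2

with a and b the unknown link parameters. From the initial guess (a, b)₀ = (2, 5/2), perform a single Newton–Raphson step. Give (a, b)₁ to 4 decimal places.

At (2, 5/2): F = (3.053056, 27.0000).
Jacobian J = [[-2·a·b + b + 1, -a^2 + a + 2·b - 2·cos(b)], [4·a·b + b, 2·a^2 + a]].
At the point, J = [[-6.5000, 4.602287], [22.5000, 10.0000]] (det J = -168.551463).
Solving J·Δ = −F gives Δ = (-0.5561, -1.4488).
Then the next iterate is (a, b)₁ = (1.4439, 1.0512).

(1.4439, 1.0512)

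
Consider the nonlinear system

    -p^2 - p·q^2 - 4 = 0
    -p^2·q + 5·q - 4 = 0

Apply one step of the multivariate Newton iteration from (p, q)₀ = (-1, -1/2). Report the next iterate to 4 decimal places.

(3.1667, 2.0417)

At (-1, -1/2): F = (-4.7500, -6.0000).
Jacobian J = [[-2·p - q^2, -2·p·q], [-2·p·q, -p^2 + 5]].
At the point, J = [[1.7500, -1.0000], [-1.0000, 4.0000]] (det J = 6.0000).
Solving J·Δ = −F gives Δ = (4.1667, 2.5417).
Then the next iterate is (p, q)₁ = (3.1667, 2.0417).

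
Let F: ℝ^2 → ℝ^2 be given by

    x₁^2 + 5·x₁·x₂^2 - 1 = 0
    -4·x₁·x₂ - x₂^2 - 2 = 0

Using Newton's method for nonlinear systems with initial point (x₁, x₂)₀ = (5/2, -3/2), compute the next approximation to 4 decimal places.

At (5/2, -3/2): F = (33.3750, 10.7500).
Jacobian J = [[2·x₁ + 5·x₂^2, 10·x₁·x₂], [-4·x₂, -4·x₁ - 2·x₂]].
At the point, J = [[16.2500, -37.5000], [6.0000, -7.0000]] (det J = 111.2500).
Solving J·Δ = −F gives Δ = (-1.5236, 0.2298).
Then the next iterate is (x₁, x₂)₁ = (0.9764, -1.2702).

(0.9764, -1.2702)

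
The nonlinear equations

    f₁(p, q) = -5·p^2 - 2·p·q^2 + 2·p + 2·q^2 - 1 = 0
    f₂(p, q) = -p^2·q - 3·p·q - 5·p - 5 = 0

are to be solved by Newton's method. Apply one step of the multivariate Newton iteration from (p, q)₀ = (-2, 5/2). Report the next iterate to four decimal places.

(0.9255, 1.1569)

At (-2, 5/2): F = (12.5000, 10.0000).
Jacobian J = [[-10·p - 2·q^2 + 2, -4·p·q + 4·q], [-2·p·q - 3·q - 5, -p^2 - 3·p]].
At the point, J = [[9.5000, 30.0000], [-2.5000, 2.0000]] (det J = 94.0000).
Solving J·Δ = −F gives Δ = (2.9255, -1.3431).
Then the next iterate is (p, q)₁ = (0.9255, 1.1569).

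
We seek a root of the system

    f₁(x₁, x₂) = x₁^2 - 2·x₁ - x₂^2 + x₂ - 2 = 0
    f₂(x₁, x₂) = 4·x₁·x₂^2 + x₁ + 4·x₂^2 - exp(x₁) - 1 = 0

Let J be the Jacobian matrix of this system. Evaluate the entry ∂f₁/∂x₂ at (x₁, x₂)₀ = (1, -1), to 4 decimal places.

3.0000

∂f₁/∂x₂ = -2·x₂ + 1.
At (1, -1) this is 3.0000.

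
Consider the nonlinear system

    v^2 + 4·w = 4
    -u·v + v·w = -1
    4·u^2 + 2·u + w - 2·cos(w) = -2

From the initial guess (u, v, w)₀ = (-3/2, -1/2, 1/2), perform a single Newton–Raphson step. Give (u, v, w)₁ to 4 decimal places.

At (-3/2, -1/2, 1/2): F = (-1.7500, 0.0000, 6.744835).
Jacobian J = [[0, 2·v, 4], [-v, -u + w, v], [8·u + 2, 0, 2·sin(w) + 1]].
At the point, J = [[0.0000, -1.0000, 4.0000], [0.5000, 2.0000, -0.5000], [-10.0000, 0.0000, 1.958851]] (det J = 75.979426).
Solving J·Δ = −F gives Δ = (0.7560, -0.0849, 0.4163).
Then the next iterate is (u, v, w)₁ = (-0.7440, -0.5849, 0.9163).

(-0.7440, -0.5849, 0.9163)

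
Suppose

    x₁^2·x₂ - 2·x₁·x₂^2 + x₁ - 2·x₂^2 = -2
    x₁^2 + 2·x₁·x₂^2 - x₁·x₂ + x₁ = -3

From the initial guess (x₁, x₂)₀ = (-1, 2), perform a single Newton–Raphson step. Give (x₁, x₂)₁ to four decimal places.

At (-1, 2): F = (3.0000, -3.0000).
Jacobian J = [[2·x₁·x₂ - 2·x₂^2 + 1, x₁^2 - 4·x₁·x₂ - 4·x₂], [2·x₁ + 2·x₂^2 - x₂ + 1, 4·x₁·x₂ - x₁]].
At the point, J = [[-11.0000, 1.0000], [5.0000, -7.0000]] (det J = 72.0000).
Solving J·Δ = −F gives Δ = (0.2500, -0.2500).
Then the next iterate is (x₁, x₂)₁ = (-0.7500, 1.7500).

(-0.7500, 1.7500)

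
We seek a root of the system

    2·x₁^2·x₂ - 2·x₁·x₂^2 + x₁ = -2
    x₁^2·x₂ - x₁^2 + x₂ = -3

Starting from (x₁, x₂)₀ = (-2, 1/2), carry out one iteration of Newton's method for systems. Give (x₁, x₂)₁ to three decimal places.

At (-2, 1/2): F = (5.000, 1.500).
Jacobian J = [[4·x₁·x₂ - 2·x₂^2 + 1, 2·x₁^2 - 4·x₁·x₂], [2·x₁·x₂ - 2·x₁, x₁^2 + 1]].
At the point, J = [[-3.500, 12.000], [2.000, 5.000]] (det J = -41.500).
Solving J·Δ = −F gives Δ = (0.169, -0.367).
Then the next iterate is (x₁, x₂)₁ = (-1.831, 0.133).

(-1.831, 0.133)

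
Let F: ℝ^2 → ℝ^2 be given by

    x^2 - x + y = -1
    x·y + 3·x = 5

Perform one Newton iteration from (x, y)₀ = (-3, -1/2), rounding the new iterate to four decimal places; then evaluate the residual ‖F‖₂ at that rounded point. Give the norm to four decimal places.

At (-3, -1/2): F = (12.5000, -12.5000).
Jacobian J = [[2·x - 1, 1], [y + 3, x]].
At the point, J = [[-7.0000, 1.0000], [2.5000, -3.0000]] (det J = 18.5000).
Solving J·Δ = −F gives Δ = (1.3514, -3.0405).
Then the next iterate is (x, y)₁ = (-1.6486, -3.5405).
Re-evaluating at (-1.6486, -3.5405): F = (1.825982, -4.108932), so ‖F‖₂ = 4.4964.

4.4964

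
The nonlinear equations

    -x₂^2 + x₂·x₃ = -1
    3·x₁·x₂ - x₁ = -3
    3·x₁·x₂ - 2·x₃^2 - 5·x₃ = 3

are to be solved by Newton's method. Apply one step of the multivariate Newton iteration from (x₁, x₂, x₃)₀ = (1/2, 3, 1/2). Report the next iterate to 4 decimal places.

At (1/2, 3, 1/2): F = (-6.5000, 7.0000, -1.5000).
Jacobian J = [[0, -2·x₂ + x₃, x₂], [3·x₂ - 1, 3·x₁, 0], [3·x₂, 3·x₁, -4·x₃ - 5]].
At the point, J = [[0.0000, -5.5000, 3.0000], [8.0000, 1.5000, 0.0000], [9.0000, 1.5000, -7.0000]] (det J = -312.5000).
Solving J·Δ = −F gives Δ = (-0.5216, -1.8848, -1.2888).
Then the next iterate is (x₁, x₂, x₃)₁ = (-0.0216, 1.1152, -0.7888).

(-0.0216, 1.1152, -0.7888)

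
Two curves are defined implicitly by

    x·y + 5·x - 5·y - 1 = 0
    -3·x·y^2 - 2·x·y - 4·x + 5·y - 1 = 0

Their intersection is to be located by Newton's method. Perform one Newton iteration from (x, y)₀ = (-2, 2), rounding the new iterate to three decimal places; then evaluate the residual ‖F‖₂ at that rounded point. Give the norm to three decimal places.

157.635

At (-2, 2): F = (-25.000, 49.000).
Jacobian J = [[y + 5, x - 5], [-3·y^2 - 2·y - 4, -6·x·y - 2·x + 5]].
At the point, J = [[7.000, -7.000], [-20.000, 33.000]] (det J = 91.000).
Solving J·Δ = −F gives Δ = (5.297, 1.725).
Then the next iterate is (x, y)₁ = (3.297, 3.725).
Re-evaluating at (3.297, 3.725): F = (9.14133, -157.36946), so ‖F‖₂ = 157.635.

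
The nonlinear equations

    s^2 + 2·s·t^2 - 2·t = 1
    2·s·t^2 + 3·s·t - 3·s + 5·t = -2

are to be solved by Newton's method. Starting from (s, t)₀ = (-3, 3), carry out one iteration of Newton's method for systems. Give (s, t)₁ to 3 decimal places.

At (-3, 3): F = (-52.000, -55.000).
Jacobian J = [[2·s + 2·t^2, 4·s·t - 2], [2·t^2 + 3·t - 3, 4·s·t + 3·s + 5]].
At the point, J = [[12.000, -38.000], [24.000, -40.000]] (det J = 432.000).
Solving J·Δ = −F gives Δ = (0.023, -1.361).
Then the next iterate is (s, t)₁ = (-2.977, 1.639).

(-2.977, 1.639)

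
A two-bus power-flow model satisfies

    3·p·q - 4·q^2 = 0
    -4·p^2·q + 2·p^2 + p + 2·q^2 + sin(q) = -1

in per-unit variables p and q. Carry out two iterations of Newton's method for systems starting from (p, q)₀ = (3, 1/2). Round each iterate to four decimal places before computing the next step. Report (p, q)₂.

At (3, 1/2): F = (3.5000, 4.979426).
Jacobian J = [[3·q, 3·p - 8·q], [-8·p·q + 4·p + 1, -4·p^2 + 4·q + cos(q)]].
At the point, J = [[1.5000, 5.0000], [1.0000, -33.122417]] (det J = -54.683626).
Solving J·Δ = −F gives Δ = (-2.5753, 0.0726).
Then the next iterate is (p, q)₁ = (0.4247, 0.5726).
Round to (0.4247, 0.5726) and repeat: F = (-0.581933, 2.569881), J = [[1.7178, -3.3067], [0.753334, 2.409415]].
Δ = (-1.0703, -0.7320), so (p, q)₂ = (-0.6456, -0.1594).

(-0.6456, -0.1594)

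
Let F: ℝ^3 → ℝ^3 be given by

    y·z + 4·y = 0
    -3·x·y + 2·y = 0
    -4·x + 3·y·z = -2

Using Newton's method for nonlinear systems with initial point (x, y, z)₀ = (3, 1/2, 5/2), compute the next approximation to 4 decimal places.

At (3, 1/2, 5/2): F = (3.2500, -3.5000, -6.2500).
Jacobian J = [[0, z + 4, y], [-3·y, -3·x + 2, 0], [-4, 3·z, 3·y]].
At the point, J = [[0.0000, 6.5000, 0.5000], [-1.5000, -7.0000, 0.0000], [-4.0000, 7.5000, 1.5000]] (det J = -5.0000).
Solving J·Δ = −F gives Δ = (-7.0000, 1.0000, -19.5000).
Then the next iterate is (x, y, z)₁ = (-4.0000, 1.5000, -17.0000).

(-4.0000, 1.5000, -17.0000)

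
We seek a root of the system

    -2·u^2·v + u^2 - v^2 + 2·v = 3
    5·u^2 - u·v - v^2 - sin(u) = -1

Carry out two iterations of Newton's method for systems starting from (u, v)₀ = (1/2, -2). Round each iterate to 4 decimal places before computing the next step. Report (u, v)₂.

At (1/2, -2): F = (-9.7500, -1.229426).
Jacobian J = [[-4·u·v + 2·u, -2·u^2 - 2·v + 2], [10·u - v - cos(u), -u - 2·v]].
At the point, J = [[5.0000, 5.5000], [6.122417, 3.5000]] (det J = -16.173296).
Solving J·Δ = −F gives Δ = (-1.6919, 3.3108).
Then the next iterate is (u, v)₁ = (-1.1919, 1.3108).
Round to (-1.1919, 1.3108) and repeat: F = (-4.400283, 8.876347), J = [[3.865570, -3.462851], [-13.599695, -1.4297]].
Δ = (0.7037, -0.4852), so (u, v)₂ = (-0.4882, 0.8256).

(-0.4882, 0.8256)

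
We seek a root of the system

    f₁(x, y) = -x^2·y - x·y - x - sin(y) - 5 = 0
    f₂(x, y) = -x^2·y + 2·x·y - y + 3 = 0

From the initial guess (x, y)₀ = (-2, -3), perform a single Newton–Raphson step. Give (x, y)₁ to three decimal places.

(-2.028, 0.390)

At (-2, -3): F = (3.14112, 30.000).
Jacobian J = [[-2·x·y - y - 1, -x^2 - x - cos(y)], [-2·x·y + 2·y, -x^2 + 2·x - 1]].
At the point, J = [[-10.000, -1.01001], [-18.000, -9.000]] (det J = 71.81986).
Solving J·Δ = −F gives Δ = (-0.028, 3.390).
Then the next iterate is (x, y)₁ = (-2.028, 0.390).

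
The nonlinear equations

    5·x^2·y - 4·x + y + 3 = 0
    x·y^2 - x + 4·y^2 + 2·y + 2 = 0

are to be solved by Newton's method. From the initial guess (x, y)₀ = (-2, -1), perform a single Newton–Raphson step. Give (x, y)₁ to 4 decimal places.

At (-2, -1): F = (-10.0000, 4.0000).
Jacobian J = [[10·x·y - 4, 5·x^2 + 1], [y^2 - 1, 2·x·y + 8·y + 2]].
At the point, J = [[16.0000, 21.0000], [0.0000, -2.0000]] (det J = -32.0000).
Solving J·Δ = −F gives Δ = (-2.0000, 2.0000).
Then the next iterate is (x, y)₁ = (-4.0000, 1.0000).

(-4.0000, 1.0000)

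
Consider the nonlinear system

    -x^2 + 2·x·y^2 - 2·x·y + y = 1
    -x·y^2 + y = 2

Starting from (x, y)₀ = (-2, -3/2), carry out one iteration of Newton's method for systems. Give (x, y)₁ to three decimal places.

At (-2, -3/2): F = (-21.500, 1.000).
Jacobian J = [[-2·x + 2·y^2 - 2·y, 4·x·y - 2·x + 1], [-y^2, -2·x·y + 1]].
At the point, J = [[11.500, 17.000], [-2.250, -5.000]] (det J = -19.250).
Solving J·Δ = −F gives Δ = (4.701, -1.916).
Then the next iterate is (x, y)₁ = (2.701, -3.416).

(2.701, -3.416)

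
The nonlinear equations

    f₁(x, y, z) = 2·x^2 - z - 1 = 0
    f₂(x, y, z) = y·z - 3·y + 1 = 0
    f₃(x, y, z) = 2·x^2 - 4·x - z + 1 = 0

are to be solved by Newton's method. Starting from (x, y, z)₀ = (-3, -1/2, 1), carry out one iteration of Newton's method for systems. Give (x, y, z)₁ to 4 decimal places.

(0.5000, 7.0000, -25.0000)

At (-3, -1/2, 1): F = (16.0000, 2.0000, 30.0000).
Jacobian J = [[4·x, 0, -1], [0, z - 3, y], [4·x - 4, 0, -1]].
At the point, J = [[-12.0000, 0.0000, -1.0000], [0.0000, -2.0000, -0.5000], [-16.0000, 0.0000, -1.0000]] (det J = 8.0000).
Solving J·Δ = −F gives Δ = (3.5000, 7.5000, -26.0000).
Then the next iterate is (x, y, z)₁ = (0.5000, 7.0000, -25.0000).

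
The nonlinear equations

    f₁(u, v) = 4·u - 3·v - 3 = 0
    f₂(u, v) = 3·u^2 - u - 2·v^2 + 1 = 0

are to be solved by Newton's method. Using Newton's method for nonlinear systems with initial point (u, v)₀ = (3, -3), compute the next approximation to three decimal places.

(0.606, -0.192)

At (3, -3): F = (18.000, 7.000).
Jacobian J = [[4, -3], [6·u - 1, -4·v]].
At the point, J = [[4.000, -3.000], [17.000, 12.000]] (det J = 99.000).
Solving J·Δ = −F gives Δ = (-2.394, 2.808).
Then the next iterate is (u, v)₁ = (0.606, -0.192).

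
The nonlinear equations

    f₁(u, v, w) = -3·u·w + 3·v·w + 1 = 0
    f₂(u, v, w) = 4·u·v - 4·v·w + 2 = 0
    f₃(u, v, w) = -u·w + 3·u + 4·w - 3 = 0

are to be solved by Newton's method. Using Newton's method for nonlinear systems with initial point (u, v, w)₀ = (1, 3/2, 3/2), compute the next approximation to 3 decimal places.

(-0.267, -0.200, 0.633)

At (1, 3/2, 3/2): F = (3.250, -1.000, 4.500).
Jacobian J = [[-3·w, 3·w, -3·u + 3·v], [4·v, 4·u - 4·w, -4·v], [-w + 3, 0, -u + 4]].
At the point, J = [[-4.500, 4.500, 1.500], [6.000, -2.000, -6.000], [1.500, 0.000, 3.000]] (det J = -90.000).
Solving J·Δ = −F gives Δ = (-1.267, -1.700, -0.867).
Then the next iterate is (u, v, w)₁ = (-0.267, -0.200, 0.633).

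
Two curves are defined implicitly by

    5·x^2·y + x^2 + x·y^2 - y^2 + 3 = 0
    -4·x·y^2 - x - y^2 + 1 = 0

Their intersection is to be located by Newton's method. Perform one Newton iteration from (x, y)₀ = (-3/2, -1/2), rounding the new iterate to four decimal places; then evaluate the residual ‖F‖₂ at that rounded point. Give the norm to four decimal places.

2664.0356

At (-3/2, -1/2): F = (-1.0000, 3.7500).
Jacobian J = [[10·x·y + 2·x + y^2, 5·x^2 + 2·x·y - 2·y], [-4·y^2 - 1, -8·x·y - 2·y]].
At the point, J = [[4.7500, 13.7500], [-2.0000, -5.0000]] (det J = 3.7500).
Solving J·Δ = −F gives Δ = (12.4167, -4.2167).
Then the next iterate is (x, y)₁ = (10.9167, -4.7167).
Re-evaluating at (10.9167, -4.7167): F = (-2467.754290, -1003.630563), so ‖F‖₂ = 2664.0356.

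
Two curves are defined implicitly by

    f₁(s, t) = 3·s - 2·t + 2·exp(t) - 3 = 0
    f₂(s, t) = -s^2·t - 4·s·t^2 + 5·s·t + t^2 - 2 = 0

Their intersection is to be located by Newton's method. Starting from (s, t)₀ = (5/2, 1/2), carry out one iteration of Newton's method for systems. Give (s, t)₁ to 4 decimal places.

At (5/2, 1/2): F = (6.797443, -1.1250).
Jacobian J = [[3, 2·exp(t) - 2], [-2·s·t - 4·t^2 + 5·t, -s^2 - 8·s·t + 5·s + 2·t]].
At the point, J = [[3.0000, 1.297443], [-1.0000, -2.7500]] (det J = -6.952557).
Solving J·Δ = −F gives Δ = (-2.4787, 0.4923).
Then the next iterate is (s, t)₁ = (0.0213, 0.9923).

(0.0213, 0.9923)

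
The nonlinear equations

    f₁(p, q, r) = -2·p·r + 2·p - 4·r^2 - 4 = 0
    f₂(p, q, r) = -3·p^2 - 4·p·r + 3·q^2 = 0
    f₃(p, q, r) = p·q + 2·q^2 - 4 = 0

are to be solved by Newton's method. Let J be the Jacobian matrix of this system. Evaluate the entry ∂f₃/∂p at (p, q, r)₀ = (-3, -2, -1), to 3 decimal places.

∂f₃/∂p = q.
At (-3, -2, -1) this is -2.000.

-2.000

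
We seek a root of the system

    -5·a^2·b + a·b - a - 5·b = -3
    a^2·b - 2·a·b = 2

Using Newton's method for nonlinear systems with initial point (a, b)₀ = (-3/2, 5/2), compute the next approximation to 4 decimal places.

At (-3/2, 5/2): F = (-39.8750, 11.1250).
Jacobian J = [[-10·a·b + b - 1, -5·a^2 + a - 5], [2·a·b - 2·b, a^2 - 2·a]].
At the point, J = [[39.0000, -17.7500], [-12.5000, 5.2500]] (det J = -17.1250).
Solving J·Δ = −F gives Δ = (-0.6934, -3.7701).
Then the next iterate is (a, b)₁ = (-2.1934, -1.2701).

(-2.1934, -1.2701)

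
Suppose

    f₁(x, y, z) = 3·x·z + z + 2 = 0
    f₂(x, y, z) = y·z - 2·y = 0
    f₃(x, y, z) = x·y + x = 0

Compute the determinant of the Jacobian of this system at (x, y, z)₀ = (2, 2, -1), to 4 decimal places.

J = [[3·z, 0, 3·x + 1], [0, z - 2, y], [y + 1, x, 0]].
At the point, J = [[-3.0000, 0.0000, 7.0000], [0.0000, -3.0000, 2.0000], [3.0000, 2.0000, 0.0000]].
det J = 75.0000.

75.0000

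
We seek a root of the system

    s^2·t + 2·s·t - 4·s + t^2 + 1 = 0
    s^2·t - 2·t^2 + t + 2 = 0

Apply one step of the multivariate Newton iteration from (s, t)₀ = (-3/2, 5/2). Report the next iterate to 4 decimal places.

(-0.6196, 1.1700)

At (-3/2, 5/2): F = (11.3750, -2.3750).
Jacobian J = [[2·s·t + 2·t - 4, s^2 + 2·s + 2·t], [2·s·t, s^2 - 4·t + 1]].
At the point, J = [[-6.5000, 4.2500], [-7.5000, -6.7500]] (det J = 75.7500).
Solving J·Δ = −F gives Δ = (0.8804, -1.3300).
Then the next iterate is (s, t)₁ = (-0.6196, 1.1700).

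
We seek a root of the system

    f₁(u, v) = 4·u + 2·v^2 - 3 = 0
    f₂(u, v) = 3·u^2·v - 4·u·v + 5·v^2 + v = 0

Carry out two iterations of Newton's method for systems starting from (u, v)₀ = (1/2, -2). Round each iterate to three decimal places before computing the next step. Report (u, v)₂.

At (1/2, -2): F = (7.000, 20.500).
Jacobian J = [[4, 4·v], [6·u·v - 4·v, 3·u^2 - 4·u + 10·v + 1]].
At the point, J = [[4.000, -8.000], [2.000, -20.250]] (det J = -65.000).
Solving J·Δ = −F gives Δ = (0.342, 1.046).
Then the next iterate is (u, v)₁ = (0.842, -0.954).
Round to (0.842, -0.954) and repeat: F = (2.18823, 4.78060), J = [[4.000, -3.816], [-1.00361, -9.78111]].
Δ = (-0.074, 0.496), so (u, v)₂ = (0.768, -0.458).

(0.768, -0.458)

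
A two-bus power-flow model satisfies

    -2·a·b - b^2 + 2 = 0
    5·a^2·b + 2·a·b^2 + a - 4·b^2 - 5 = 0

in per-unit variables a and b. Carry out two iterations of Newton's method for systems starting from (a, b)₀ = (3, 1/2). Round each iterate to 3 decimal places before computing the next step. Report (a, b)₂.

At (3, 1/2): F = (-1.250, 21.000).
Jacobian J = [[-2·b, -2·a - 2·b], [10·a·b + 2·b^2 + 1, 5·a^2 + 4·a·b - 8·b]].
At the point, J = [[-1.000, -7.000], [16.500, 47.000]] (det J = 68.500).
Solving J·Δ = −F gives Δ = (-1.288, 0.005).
Then the next iterate is (a, b)₁ = (1.712, 0.505).
Round to (1.712, 0.505) and repeat: F = (0.01585, 3.96574), J = [[-1.010, -4.434], [10.15565, 14.07296]].
Δ = (-0.578, 0.135), so (a, b)₂ = (1.134, 0.640).

(1.134, 0.640)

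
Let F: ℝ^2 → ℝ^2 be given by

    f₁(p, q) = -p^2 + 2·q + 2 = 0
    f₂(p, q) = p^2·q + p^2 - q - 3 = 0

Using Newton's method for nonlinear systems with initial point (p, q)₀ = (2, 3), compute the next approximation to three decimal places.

(1.818, 0.636)

At (2, 3): F = (4.000, 10.000).
Jacobian J = [[-2·p, 2], [2·p·q + 2·p, p^2 - 1]].
At the point, J = [[-4.000, 2.000], [16.000, 3.000]] (det J = -44.000).
Solving J·Δ = −F gives Δ = (-0.182, -2.364).
Then the next iterate is (p, q)₁ = (1.818, 0.636).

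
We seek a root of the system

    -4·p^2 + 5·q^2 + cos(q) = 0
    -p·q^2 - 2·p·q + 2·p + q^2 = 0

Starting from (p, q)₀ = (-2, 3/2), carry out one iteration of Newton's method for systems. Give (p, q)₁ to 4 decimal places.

(-1.2767, 1.0077)

At (-2, 3/2): F = (-4.679263, 8.7500).
Jacobian J = [[-8·p, 10·q - sin(q)], [-q^2 - 2·q + 2, -2·p·q - 2·p + 2·q]].
At the point, J = [[16.0000, 14.002505], [-3.2500, 13.0000]] (det J = 253.508141).
Solving J·Δ = −F gives Δ = (0.7233, -0.4923).
Then the next iterate is (p, q)₁ = (-1.2767, 1.0077).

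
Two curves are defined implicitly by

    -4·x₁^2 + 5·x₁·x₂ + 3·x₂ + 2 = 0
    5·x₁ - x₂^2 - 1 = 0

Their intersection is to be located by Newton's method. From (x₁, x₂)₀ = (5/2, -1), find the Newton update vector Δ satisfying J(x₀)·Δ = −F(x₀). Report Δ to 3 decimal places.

(-1.880, -0.549)

At (5/2, -1): F = (-38.500, 10.500).
Jacobian J = [[-8·x₁ + 5·x₂, 5·x₁ + 3], [5, -2·x₂]].
At the point, J = [[-25.000, 15.500], [5.000, 2.000]] (det J = -127.500).
Solving J·Δ = −F gives Δ = (-1.880, -0.549).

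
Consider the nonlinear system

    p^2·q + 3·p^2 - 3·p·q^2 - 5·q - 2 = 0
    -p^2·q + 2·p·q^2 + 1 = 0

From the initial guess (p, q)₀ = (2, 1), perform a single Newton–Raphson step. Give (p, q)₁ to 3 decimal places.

(1.038, 0.269)

At (2, 1): F = (3.000, 1.000).
Jacobian J = [[2·p·q + 6·p - 3·q^2, p^2 - 6·p·q - 5], [-2·p·q + 2·q^2, -p^2 + 4·p·q]].
At the point, J = [[13.000, -13.000], [-2.000, 4.000]] (det J = 26.000).
Solving J·Δ = −F gives Δ = (-0.962, -0.731).
Then the next iterate is (p, q)₁ = (1.038, 0.269).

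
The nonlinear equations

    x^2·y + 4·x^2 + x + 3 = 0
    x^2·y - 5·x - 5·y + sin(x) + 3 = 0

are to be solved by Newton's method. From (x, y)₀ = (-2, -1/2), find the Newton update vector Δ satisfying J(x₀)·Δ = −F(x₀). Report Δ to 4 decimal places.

(2.4513, 4.2167)

At (-2, -1/2): F = (15.0000, 12.590703).
Jacobian J = [[2·x·y + 8·x + 1, x^2], [2·x·y + cos(x) - 5, x^2 - 5]].
At the point, J = [[-13.0000, 4.0000], [-3.416147, -1.0000]] (det J = 26.664587).
Solving J·Δ = −F gives Δ = (2.4513, 4.2167).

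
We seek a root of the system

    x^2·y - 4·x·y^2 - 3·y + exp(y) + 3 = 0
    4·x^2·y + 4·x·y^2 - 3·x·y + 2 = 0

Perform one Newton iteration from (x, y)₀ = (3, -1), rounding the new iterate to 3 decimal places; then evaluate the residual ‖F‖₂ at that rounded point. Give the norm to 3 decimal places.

At (3, -1): F = (-14.63212, -13.000).
Jacobian J = [[2·x·y - 4·y^2, x^2 - 8·x·y + exp(y) - 3], [8·x·y + 4·y^2 - 3·y, 4·x^2 + 8·x·y - 3·x]].
At the point, J = [[-10.000, 30.36788], [-17.000, 3.000]] (det J = 486.25395).
Solving J·Δ = −F gives Δ = (-0.722, 0.244).
Then the next iterate is (x, y)₁ = (2.278, -0.756).
Re-evaluating at (2.278, -0.756): F = (-3.39339, -3.31805), so ‖F‖₂ = 4.746.

4.746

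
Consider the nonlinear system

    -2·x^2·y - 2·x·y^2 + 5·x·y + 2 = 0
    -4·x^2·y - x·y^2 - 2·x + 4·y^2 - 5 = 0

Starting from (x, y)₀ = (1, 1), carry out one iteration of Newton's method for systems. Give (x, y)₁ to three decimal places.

At (1, 1): F = (3.000, -8.000).
Jacobian J = [[-4·x·y - 2·y^2 + 5·y, -2·x^2 - 4·x·y + 5·x], [-8·x·y - y^2 - 2, -4·x^2 - 2·x·y + 8·y]].
At the point, J = [[-1.000, -1.000], [-11.000, 2.000]] (det J = -13.000).
Solving J·Δ = −F gives Δ = (-0.154, 3.154).
Then the next iterate is (x, y)₁ = (0.846, 4.154).

(0.846, 4.154)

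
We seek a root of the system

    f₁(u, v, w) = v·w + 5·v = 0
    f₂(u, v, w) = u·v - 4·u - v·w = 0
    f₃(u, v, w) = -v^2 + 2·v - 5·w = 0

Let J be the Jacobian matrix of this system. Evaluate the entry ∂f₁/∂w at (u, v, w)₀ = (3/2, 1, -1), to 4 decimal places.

1.0000

∂f₁/∂w = v.
At (3/2, 1, -1) this is 1.0000.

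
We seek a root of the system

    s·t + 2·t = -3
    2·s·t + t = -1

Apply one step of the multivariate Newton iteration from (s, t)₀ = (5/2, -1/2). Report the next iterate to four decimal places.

At (5/2, -1/2): F = (0.7500, -2.0000).
Jacobian J = [[t, s + 2], [2·t, 2·s + 1]].
At the point, J = [[-0.5000, 4.5000], [-1.0000, 6.0000]] (det J = 1.5000).
Solving J·Δ = −F gives Δ = (-9.0000, -1.1667).
Then the next iterate is (s, t)₁ = (-6.5000, -1.6667).

(-6.5000, -1.6667)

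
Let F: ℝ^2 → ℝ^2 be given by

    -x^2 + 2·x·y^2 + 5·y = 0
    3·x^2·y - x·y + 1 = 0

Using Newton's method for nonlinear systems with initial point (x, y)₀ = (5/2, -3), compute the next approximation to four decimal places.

At (5/2, -3): F = (23.7500, -47.7500).
Jacobian J = [[-2·x + 2·y^2, 4·x·y + 5], [6·x·y - y, 3·x^2 - x]].
At the point, J = [[13.0000, -25.0000], [-42.0000, 16.2500]] (det J = -838.7500).
Solving J·Δ = −F gives Δ = (-0.9631, 0.4492).
Then the next iterate is (x, y)₁ = (1.5369, -2.5508).

(1.5369, -2.5508)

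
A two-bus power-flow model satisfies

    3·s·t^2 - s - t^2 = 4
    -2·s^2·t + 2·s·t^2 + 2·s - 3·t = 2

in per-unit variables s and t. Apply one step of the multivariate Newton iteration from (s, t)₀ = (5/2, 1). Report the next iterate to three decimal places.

At (5/2, 1): F = (0.000, -7.500).
Jacobian J = [[3·t^2 - 1, 6·s·t - 2·t], [-4·s·t + 2·t^2 + 2, -2·s^2 + 4·s·t - 3]].
At the point, J = [[2.000, 13.000], [-6.000, -5.500]] (det J = 67.000).
Solving J·Δ = −F gives Δ = (-1.455, 0.224).
Then the next iterate is (s, t)₁ = (1.045, 1.224).

(1.045, 1.224)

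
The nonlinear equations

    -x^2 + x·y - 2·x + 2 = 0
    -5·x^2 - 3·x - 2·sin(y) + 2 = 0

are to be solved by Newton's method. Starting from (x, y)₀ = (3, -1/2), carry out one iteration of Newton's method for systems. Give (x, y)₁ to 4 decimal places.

(1.4325, -0.1081)

At (3, -1/2): F = (-14.5000, -51.041149).
Jacobian J = [[-2·x + y - 2, x], [-10·x - 3, -2·cos(y)]].
At the point, J = [[-8.5000, 3.0000], [-33.0000, -1.755165]] (det J = 113.918904).
Solving J·Δ = −F gives Δ = (-1.5675, 0.3919).
Then the next iterate is (x, y)₁ = (1.4325, -0.1081).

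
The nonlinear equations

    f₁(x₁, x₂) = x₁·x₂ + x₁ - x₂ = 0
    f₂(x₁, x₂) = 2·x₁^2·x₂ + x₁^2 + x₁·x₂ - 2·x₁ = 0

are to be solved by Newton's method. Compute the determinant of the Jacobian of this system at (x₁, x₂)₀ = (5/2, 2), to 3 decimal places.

J = [[x₂ + 1, x₁ - 1], [4·x₁·x₂ + 2·x₁ + x₂ - 2, 2·x₁^2 + x₁]].
At the point, J = [[3.000, 1.500], [25.000, 15.000]].
det J = 7.500.

7.500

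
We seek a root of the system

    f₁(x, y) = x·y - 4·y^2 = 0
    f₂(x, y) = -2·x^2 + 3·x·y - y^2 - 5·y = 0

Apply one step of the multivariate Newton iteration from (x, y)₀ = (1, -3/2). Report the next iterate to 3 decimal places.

(0.947, -0.698)

At (1, -3/2): F = (-10.500, -1.250).
Jacobian J = [[y, x - 8·y], [-4·x + 3·y, 3·x - 2·y - 5]].
At the point, J = [[-1.500, 13.000], [-8.500, 1.000]] (det J = 109.000).
Solving J·Δ = −F gives Δ = (-0.053, 0.802).
Then the next iterate is (x, y)₁ = (0.947, -0.698).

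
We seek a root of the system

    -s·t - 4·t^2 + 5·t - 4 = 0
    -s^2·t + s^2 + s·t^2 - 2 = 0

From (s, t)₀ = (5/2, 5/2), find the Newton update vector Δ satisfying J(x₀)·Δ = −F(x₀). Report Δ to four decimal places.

(-1.8083, -1.0417)

At (5/2, 5/2): F = (-22.7500, 4.2500).
Jacobian J = [[-t, -s - 8·t + 5], [-2·s·t + 2·s + t^2, -s^2 + 2·s·t]].
At the point, J = [[-2.5000, -17.5000], [-1.2500, 6.2500]] (det J = -37.5000).
Solving J·Δ = −F gives Δ = (-1.8083, -1.0417).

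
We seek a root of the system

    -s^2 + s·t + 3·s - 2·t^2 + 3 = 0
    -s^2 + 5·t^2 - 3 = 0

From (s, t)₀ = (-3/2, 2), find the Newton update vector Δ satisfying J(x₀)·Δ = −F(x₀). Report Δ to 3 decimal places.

At (-3/2, 2): F = (-14.750, 14.750).
Jacobian J = [[-2·s + t + 3, s - 4·t], [-2·s, 10·t]].
At the point, J = [[8.000, -9.500], [3.000, 20.000]] (det J = 188.500).
Solving J·Δ = −F gives Δ = (0.822, -0.861).

(0.822, -0.861)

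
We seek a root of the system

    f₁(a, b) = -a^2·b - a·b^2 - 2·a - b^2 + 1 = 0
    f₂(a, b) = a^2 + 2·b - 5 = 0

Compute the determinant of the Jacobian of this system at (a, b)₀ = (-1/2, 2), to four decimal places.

-10.2500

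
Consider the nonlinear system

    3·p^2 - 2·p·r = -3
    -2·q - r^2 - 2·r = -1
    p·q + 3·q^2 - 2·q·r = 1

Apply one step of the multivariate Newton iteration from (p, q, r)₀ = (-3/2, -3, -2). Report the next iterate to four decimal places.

At (-3/2, -3, -2): F = (3.7500, 7.0000, 18.5000).
Jacobian J = [[6·p - 2·r, 0, -2·p], [0, -2, -2·r - 2], [q, p + 6·q - 2·r, -2·q]].
At the point, J = [[-5.0000, 0.0000, 3.0000], [0.0000, -2.0000, 2.0000], [-3.0000, -15.5000, 6.0000]] (det J = -113.0000).
Solving J·Δ = −F gives Δ = (-1.2677, 0.1372, -3.3628).
Then the next iterate is (p, q, r)₁ = (-2.7677, -2.8628, -5.3628).

(-2.7677, -2.8628, -5.3628)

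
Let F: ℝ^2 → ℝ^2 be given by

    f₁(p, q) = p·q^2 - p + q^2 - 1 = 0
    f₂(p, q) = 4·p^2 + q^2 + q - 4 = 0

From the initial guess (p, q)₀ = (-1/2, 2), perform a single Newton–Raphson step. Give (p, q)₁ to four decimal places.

At (-1/2, 2): F = (1.5000, 3.0000).
Jacobian J = [[q^2 - 1, 2·p·q + 2·q], [8·p, 2·q + 1]].
At the point, J = [[3.0000, 2.0000], [-4.0000, 5.0000]] (det J = 23.0000).
Solving J·Δ = −F gives Δ = (-0.0652, -0.6522).
Then the next iterate is (p, q)₁ = (-0.5652, 1.3478).

(-0.5652, 1.3478)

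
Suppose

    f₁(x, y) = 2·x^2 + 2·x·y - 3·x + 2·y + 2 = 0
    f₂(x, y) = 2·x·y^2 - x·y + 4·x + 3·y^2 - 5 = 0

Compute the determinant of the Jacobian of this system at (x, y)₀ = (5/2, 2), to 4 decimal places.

J = [[4·x + 2·y - 3, 2·x + 2], [2·y^2 - y + 4, 4·x·y - x + 6·y]].
At the point, J = [[11.0000, 7.0000], [10.0000, 29.5000]].
det J = 254.5000.

254.5000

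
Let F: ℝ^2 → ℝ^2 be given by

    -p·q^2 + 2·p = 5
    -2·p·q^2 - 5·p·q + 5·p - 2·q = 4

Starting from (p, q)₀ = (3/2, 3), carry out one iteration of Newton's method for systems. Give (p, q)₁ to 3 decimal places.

At (3/2, 3): F = (-15.500, -52.000).
Jacobian J = [[-q^2 + 2, -2·p·q], [-2·q^2 - 5·q + 5, -4·p·q - 5·p - 2]].
At the point, J = [[-7.000, -9.000], [-28.000, -27.500]] (det J = -59.500).
Solving J·Δ = −F gives Δ = (-0.702, -1.176).
Then the next iterate is (p, q)₁ = (0.798, 1.824).

(0.798, 1.824)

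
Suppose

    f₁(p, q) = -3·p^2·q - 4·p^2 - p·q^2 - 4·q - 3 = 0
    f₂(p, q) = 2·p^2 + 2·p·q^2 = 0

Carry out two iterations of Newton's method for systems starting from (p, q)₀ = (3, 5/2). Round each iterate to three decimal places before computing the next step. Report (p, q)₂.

(0.504, 1.665)

At (3, 5/2): F = (-135.250, 55.500).
Jacobian J = [[-6·p·q - 8·p - q^2, -3·p^2 - 2·p·q - 4], [4·p + 2·q^2, 4·p·q]].
At the point, J = [[-75.250, -46.000], [24.500, 30.000]] (det J = -1130.500).
Solving J·Δ = −F gives Δ = (-1.331, -0.763).
Then the next iterate is (p, q)₁ = (1.669, 1.737).
Round to (1.669, 1.737) and repeat: F = (-40.64146, 15.64243), J = [[-33.76349, -18.15479], [12.71034, 11.59621]].
Δ = (-1.165, -0.072), so (p, q)₂ = (0.504, 1.665).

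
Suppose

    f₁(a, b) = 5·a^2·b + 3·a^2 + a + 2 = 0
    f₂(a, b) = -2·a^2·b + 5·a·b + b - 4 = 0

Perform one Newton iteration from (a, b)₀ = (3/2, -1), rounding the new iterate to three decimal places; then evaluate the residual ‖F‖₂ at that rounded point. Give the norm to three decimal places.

At (3/2, -1): F = (-1.000, -8.000).
Jacobian J = [[10·a·b + 6·a + 1, 5·a^2], [-4·a·b + 5·b, -2·a^2 + 5·a + 1]].
At the point, J = [[-5.000, 11.250], [1.000, 4.000]] (det J = -31.250).
Solving J·Δ = −F gives Δ = (2.752, 1.312).
Then the next iterate is (a, b)₁ = (4.252, 0.312).
Re-evaluating at (4.252, 0.312): F = (88.69454, -8.33649), so ‖F‖₂ = 89.085.

89.085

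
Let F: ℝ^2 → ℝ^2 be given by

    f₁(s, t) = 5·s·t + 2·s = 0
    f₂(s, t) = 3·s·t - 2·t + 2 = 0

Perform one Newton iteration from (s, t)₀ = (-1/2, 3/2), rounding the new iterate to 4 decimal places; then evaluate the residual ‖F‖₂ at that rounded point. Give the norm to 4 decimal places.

0.9726

At (-1/2, 3/2): F = (-4.7500, -3.2500).
Jacobian J = [[5·t + 2, 5·s], [3·t, 3·s - 2]].
At the point, J = [[9.5000, -2.5000], [4.5000, -3.5000]] (det J = -22.0000).
Solving J·Δ = −F gives Δ = (0.3864, -0.4318).
Then the next iterate is (s, t)₁ = (-0.1136, 1.0682).
Re-evaluating at (-0.1136, 1.0682): F = (-0.833938, -0.500443), so ‖F‖₂ = 0.9726.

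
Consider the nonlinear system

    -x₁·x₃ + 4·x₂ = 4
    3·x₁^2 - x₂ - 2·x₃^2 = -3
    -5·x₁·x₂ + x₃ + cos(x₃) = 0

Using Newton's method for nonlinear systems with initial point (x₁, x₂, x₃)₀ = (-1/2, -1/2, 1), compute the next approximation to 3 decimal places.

At (-1/2, -1/2, 1): F = (-5.500, 2.250, 0.29030).
Jacobian J = [[-x₃, 4, -x₁], [6·x₁, -1, -4·x₃], [-5·x₂, -5·x₁, -sin(x₃) + 1]].
At the point, J = [[-1.000, 4.000, 0.500], [-3.000, -1.000, -4.000], [2.500, 2.500, 0.15853]] (det J = -50.43912).
Solving J·Δ = −F gives Δ = (-1.135, 0.944, 1.178).
Then the next iterate is (x₁, x₂, x₃)₁ = (-1.635, 0.444, 2.178).

(-1.635, 0.444, 2.178)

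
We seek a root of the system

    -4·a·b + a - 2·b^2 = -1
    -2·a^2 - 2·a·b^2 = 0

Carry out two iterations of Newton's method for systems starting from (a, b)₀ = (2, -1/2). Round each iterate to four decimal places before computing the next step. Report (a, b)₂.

(0.5936, 0.3837)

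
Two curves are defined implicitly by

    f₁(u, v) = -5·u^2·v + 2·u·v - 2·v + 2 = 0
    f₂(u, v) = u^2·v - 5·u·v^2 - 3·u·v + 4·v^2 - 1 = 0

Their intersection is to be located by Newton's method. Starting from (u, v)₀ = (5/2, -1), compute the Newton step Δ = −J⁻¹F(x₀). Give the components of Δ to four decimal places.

At (5/2, -1): F = (30.2500, -8.2500).
Jacobian J = [[-10·u·v + 2·v, -5·u^2 + 2·u - 2], [2·u·v - 5·v^2 - 3·v, u^2 - 10·u·v - 3·u + 8·v]].
At the point, J = [[23.0000, -28.2500], [-7.0000, 15.7500]] (det J = 164.5000).
Solving J·Δ = −F gives Δ = (-1.4795, -0.1337).

(-1.4795, -0.1337)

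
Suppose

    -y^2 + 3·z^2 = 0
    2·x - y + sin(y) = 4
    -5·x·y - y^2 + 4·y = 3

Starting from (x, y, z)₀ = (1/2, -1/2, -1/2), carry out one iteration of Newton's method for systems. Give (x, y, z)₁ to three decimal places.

(1.996, -0.396, -0.299)

At (1/2, -1/2, -1/2): F = (0.500, -2.97943, -4.000).
Jacobian J = [[0, -2·y, 6·z], [2, cos(y) - 1, 0], [-5·y, -5·x - 2·y + 4, 0]].
At the point, J = [[0.000, 1.000, -3.000], [2.000, -0.12242, 0.000], [2.500, 2.500, 0.000]] (det J = -15.91813).
Solving J·Δ = −F gives Δ = (1.496, 0.104, 0.201).
Then the next iterate is (x, y, z)₁ = (1.996, -0.396, -0.299).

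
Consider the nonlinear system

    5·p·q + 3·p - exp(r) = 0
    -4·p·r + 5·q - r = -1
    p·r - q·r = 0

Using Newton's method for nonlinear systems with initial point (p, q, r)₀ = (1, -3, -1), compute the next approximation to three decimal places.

(0.907, -0.719, -0.593)

At (1, -3, -1): F = (-12.36788, -9.000, -4.000).
Jacobian J = [[5·q + 3, 5·p, -exp(r)], [-4·r, 5, -4·p - 1], [r, -r, p - q]].
At the point, J = [[-12.000, 5.000, -0.36788], [4.000, 5.000, -5.000], [-1.000, 1.000, 4.000]] (det J = -358.31091).
Solving J·Δ = −F gives Δ = (-0.093, 2.281, 0.407).
Then the next iterate is (p, q, r)₁ = (0.907, -0.719, -0.593).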